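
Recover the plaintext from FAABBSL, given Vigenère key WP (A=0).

JLEMFDP

Repeat the key across the ciphertext: WPWPWPW
F(5)−W(22): -17≡9 → J
A(0)−P(15): -15≡11 → L
A(0)−W(22): -22≡4 → E
B(1)−P(15): -14≡12 → M
B(1)−W(22): -21≡5 → F
S(18)−P(15): 3 → D
L(11)−W(22): -11≡15 → P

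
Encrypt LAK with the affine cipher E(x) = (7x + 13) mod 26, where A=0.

L(11): 7·11+13=90≡12 → M
A(0): 7·0+13=13 → N
K(10): 7·10+13=83≡5 → F

MNF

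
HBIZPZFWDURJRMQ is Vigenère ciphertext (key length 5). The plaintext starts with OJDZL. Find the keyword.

Subtract each crib letter from the matching ciphertext letter (mod 26):
H(7)−O(14)=-7≡19 → T
B(1)−J(9)=-8≡18 → S
I(8)−D(3)=5 → F
Z(25)−Z(25)=0 → A
P(15)−L(11)=4 → E

TSFAE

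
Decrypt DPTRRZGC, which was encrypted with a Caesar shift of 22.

HTXVVDKG

D(3): 3−22=-19≡7 → H
P(15): 15−22=-7≡19 → T
T(19): 19−22=-3≡23 → X
R(17): 17−22=-5≡21 → V
R(17): 17−22=-5≡21 → V
Z(25): 25−22=3 → D
G(6): 6−22=-16≡10 → K
C(2): 2−22=-20≡6 → G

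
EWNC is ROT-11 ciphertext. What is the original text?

TLCR

E(4): 4−11=-7≡19 → T
W(22): 22−11=11 → L
N(13): 13−11=2 → C
C(2): 2−11=-9≡17 → R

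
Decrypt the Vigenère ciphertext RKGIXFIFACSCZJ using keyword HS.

KSZQQNBNTKLKSR

Repeat the key across the ciphertext: HSHSHSHSHSHSHS
R(17)−H(7): 10 → K
K(10)−S(18): -8≡18 → S
G(6)−H(7): -1≡25 → Z
I(8)−S(18): -10≡16 → Q
X(23)−H(7): 16 → Q
F(5)−S(18): -13≡13 → N
I(8)−H(7): 1 → B
F(5)−S(18): -13≡13 → N
A(0)−H(7): -7≡19 → T
C(2)−S(18): -16≡10 → K
S(18)−H(7): 11 → L
C(2)−S(18): -16≡10 → K
Z(25)−H(7): 18 → S
J(9)−S(18): -9≡17 → R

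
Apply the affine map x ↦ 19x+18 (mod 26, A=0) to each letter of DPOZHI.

D(3): 19·3+18=75≡23 → X
P(15): 19·15+18=303≡17 → R
O(14): 19·14+18=284≡24 → Y
Z(25): 19·25+18=493≡25 → Z
H(7): 19·7+18=151≡21 → V
I(8): 19·8+18=170≡14 → O

XRYZVO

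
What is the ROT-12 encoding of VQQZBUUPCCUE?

V(21): 21+12=33≡7 → H
Q(16): 16+12=28≡2 → C
Q(16): 16+12=28≡2 → C
Z(25): 25+12=37≡11 → L
B(1): 1+12=13 → N
U(20): 20+12=32≡6 → G
U(20): 20+12=32≡6 → G
P(15): 15+12=27≡1 → B
C(2): 2+12=14 → O
C(2): 2+12=14 → O
U(20): 20+12=32≡6 → G
E(4): 4+12=16 → Q

HCCLNGGBOOGQ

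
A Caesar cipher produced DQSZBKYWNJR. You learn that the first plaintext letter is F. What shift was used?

From the crib: D(3)−F(5)=-2≡24, so the shift is 24.

24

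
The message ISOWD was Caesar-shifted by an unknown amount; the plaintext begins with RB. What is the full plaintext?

RBXFM

From the crib: I(8)−R(17)=-9≡17, so the shift is 17.
Subtract 17 from each ciphertext letter:
I(8): 8−17=-9≡17 → R
S(18): 18−17=1 → B
O(14): 14−17=-3≡23 → X
W(22): 22−17=5 → F
D(3): 3−17=-14≡12 → M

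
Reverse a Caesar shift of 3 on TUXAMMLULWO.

QRUXJJIRITL

T(19): 19−3=16 → Q
U(20): 20−3=17 → R
X(23): 23−3=20 → U
A(0): 0−3=-3≡23 → X
M(12): 12−3=9 → J
M(12): 12−3=9 → J
L(11): 11−3=8 → I
U(20): 20−3=17 → R
L(11): 11−3=8 → I
W(22): 22−3=19 → T
O(14): 14−3=11 → L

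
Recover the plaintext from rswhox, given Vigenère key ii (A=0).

jkozgp

Repeat the key across the ciphertext: iiiiii
r(17)−i(8): 9 → j
s(18)−i(8): 10 → k
w(22)−i(8): 14 → o
h(7)−i(8): -1≡25 → z
o(14)−i(8): 6 → g
x(23)−i(8): 15 → p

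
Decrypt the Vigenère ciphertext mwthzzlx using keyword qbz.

Repeat the key across the ciphertext: qbzqbzqb
m(12)−q(16): -4≡22 → w
w(22)−b(1): 21 → v
t(19)−z(25): -6≡20 → u
h(7)−q(16): -9≡17 → r
z(25)−b(1): 24 → y
z(25)−z(25): 0 → a
l(11)−q(16): -5≡21 → v
x(23)−b(1): 22 → w

wvuryavw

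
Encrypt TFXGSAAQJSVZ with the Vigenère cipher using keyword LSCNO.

EXZTGLSSWGGR

Repeat the key across the message: LSCNOLSCNOLS
T(19)+L(11): 30≡4 → E
F(5)+S(18): 23 → X
X(23)+C(2): 25 → Z
G(6)+N(13): 19 → T
S(18)+O(14): 32≡6 → G
A(0)+L(11): 11 → L
A(0)+S(18): 18 → S
Q(16)+C(2): 18 → S
J(9)+N(13): 22 → W
S(18)+O(14): 32≡6 → G
V(21)+L(11): 32≡6 → G
Z(25)+S(18): 43≡17 → R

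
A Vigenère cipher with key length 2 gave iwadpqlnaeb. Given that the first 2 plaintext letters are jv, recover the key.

zb

Subtract each crib letter from the matching ciphertext letter (mod 26):
i(8)−j(9)=-1≡25 → z
w(22)−v(21)=1 → b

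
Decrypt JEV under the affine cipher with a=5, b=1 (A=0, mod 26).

MLE

The inverse of 5 mod 26 is 21, since 5·21=105≡1. Apply D(y)=21·(y−1) mod 26:
J(9): 21·(9−1)=168≡12 → M
E(4): 21·(4−1)=63≡11 → L
V(21): 21·(21−1)=420≡4 → E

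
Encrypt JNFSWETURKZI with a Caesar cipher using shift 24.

J(9): 9+24=33≡7 → H
N(13): 13+24=37≡11 → L
F(5): 5+24=29≡3 → D
S(18): 18+24=42≡16 → Q
W(22): 22+24=46≡20 → U
E(4): 4+24=28≡2 → C
T(19): 19+24=43≡17 → R
U(20): 20+24=44≡18 → S
R(17): 17+24=41≡15 → P
K(10): 10+24=34≡8 → I
Z(25): 25+24=49≡23 → X
I(8): 8+24=32≡6 → G

HLDQUCRSPIXG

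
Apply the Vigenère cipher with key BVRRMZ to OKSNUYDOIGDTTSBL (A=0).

PFJEGXEJZXPSUNSC

Repeat the key across the message: BVRRMZBVRRMZBVRR
O(14)+B(1): 15 → P
K(10)+V(21): 31≡5 → F
S(18)+R(17): 35≡9 → J
N(13)+R(17): 30≡4 → E
U(20)+M(12): 32≡6 → G
Y(24)+Z(25): 49≡23 → X
D(3)+B(1): 4 → E
O(14)+V(21): 35≡9 → J
I(8)+R(17): 25 → Z
G(6)+R(17): 23 → X
D(3)+M(12): 15 → P
T(19)+Z(25): 44≡18 → S
T(19)+B(1): 20 → U
S(18)+V(21): 39≡13 → N
B(1)+R(17): 18 → S
L(11)+R(17): 28≡2 → C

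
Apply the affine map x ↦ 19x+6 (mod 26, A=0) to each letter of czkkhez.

c(2): 19·2+6=44≡18 → s
z(25): 19·25+6=481≡13 → n
k(10): 19·10+6=196≡14 → o
k(10): 19·10+6=196≡14 → o
h(7): 19·7+6=139≡9 → j
e(4): 19·4+6=82≡4 → e
z(25): 19·25+6=481≡13 → n

snoojen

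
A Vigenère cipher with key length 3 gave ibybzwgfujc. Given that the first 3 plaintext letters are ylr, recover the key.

Subtract each crib letter from the matching ciphertext letter (mod 26):
i(8)−y(24)=-16≡10 → k
b(1)−l(11)=-10≡16 → q
y(24)−r(17)=7 → h

kqh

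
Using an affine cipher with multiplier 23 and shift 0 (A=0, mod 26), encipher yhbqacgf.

y(24): 23·24+0=552≡6 → g
h(7): 23·7+0=161≡5 → f
b(1): 23·1+0=23 → x
q(16): 23·16+0=368≡4 → e
a(0): 23·0+0=0 → a
c(2): 23·2+0=46≡20 → u
g(6): 23·6+0=138≡8 → i
f(5): 23·5+0=115≡11 → l

gfxeauil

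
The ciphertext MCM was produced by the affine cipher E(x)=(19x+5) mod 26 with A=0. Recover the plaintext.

The inverse of 19 mod 26 is 11, since 19·11=209≡1. Apply D(y)=11·(y−5) mod 26:
M(12): 11·(12−5)=77≡25 → Z
C(2): 11·(2−5)=-33≡19 → T
M(12): 11·(12−5)=77≡25 → Z

ZTZ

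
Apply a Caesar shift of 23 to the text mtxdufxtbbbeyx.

m(12): 12+23=35≡9 → j
t(19): 19+23=42≡16 → q
x(23): 23+23=46≡20 → u
d(3): 3+23=26≡0 → a
u(20): 20+23=43≡17 → r
f(5): 5+23=28≡2 → c
x(23): 23+23=46≡20 → u
t(19): 19+23=42≡16 → q
b(1): 1+23=24 → y
b(1): 1+23=24 → y
b(1): 1+23=24 → y
e(4): 4+23=27≡1 → b
y(24): 24+23=47≡21 → v
x(23): 23+23=46≡20 → u

jquarcuqyyybvu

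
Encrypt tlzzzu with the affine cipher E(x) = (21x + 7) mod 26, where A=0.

t(19): 21·19+7=406≡16 → q
l(11): 21·11+7=238≡4 → e
z(25): 21·25+7=532≡12 → m
z(25): 21·25+7=532≡12 → m
z(25): 21·25+7=532≡12 → m
u(20): 21·20+7=427≡11 → l

qemmml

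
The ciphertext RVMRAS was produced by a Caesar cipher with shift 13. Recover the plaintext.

EIZENF

R(17): 17−13=4 → E
V(21): 21−13=8 → I
M(12): 12−13=-1≡25 → Z
R(17): 17−13=4 → E
A(0): 0−13=-13≡13 → N
S(18): 18−13=5 → F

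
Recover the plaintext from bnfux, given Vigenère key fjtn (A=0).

wemhs

Repeat the key across the ciphertext: fjtnf
b(1)−f(5): -4≡22 → w
n(13)−j(9): 4 → e
f(5)−t(19): -14≡12 → m
u(20)−n(13): 7 → h
x(23)−f(5): 18 → s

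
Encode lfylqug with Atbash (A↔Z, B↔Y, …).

l(11) → o(14)
f(5) → u(20)
y(24) → b(1)
l(11) → o(14)
q(16) → j(9)
u(20) → f(5)
g(6) → t(19)

oubojft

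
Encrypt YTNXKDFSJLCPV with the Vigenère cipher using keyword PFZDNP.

NYMAXSUXIOPEK

Repeat the key across the message: PFZDNPPFZDNPP
Y(24)+P(15): 39≡13 → N
T(19)+F(5): 24 → Y
N(13)+Z(25): 38≡12 → M
X(23)+D(3): 26≡0 → A
K(10)+N(13): 23 → X
D(3)+P(15): 18 → S
F(5)+P(15): 20 → U
S(18)+F(5): 23 → X
J(9)+Z(25): 34≡8 → I
L(11)+D(3): 14 → O
C(2)+N(13): 15 → P
P(15)+P(15): 30≡4 → E
V(21)+P(15): 36≡10 → K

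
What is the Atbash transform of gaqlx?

tzjoc

g(6) → t(19)
a(0) → z(25)
q(16) → j(9)
l(11) → o(14)
x(23) → c(2)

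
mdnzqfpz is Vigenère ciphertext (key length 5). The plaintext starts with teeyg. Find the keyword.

Subtract each crib letter from the matching ciphertext letter (mod 26):
m(12)−t(19)=-7≡19 → t
d(3)−e(4)=-1≡25 → z
n(13)−e(4)=9 → j
z(25)−y(24)=1 → b
q(16)−g(6)=10 → k

tzjbk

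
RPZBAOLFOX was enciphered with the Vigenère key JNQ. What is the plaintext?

ICJSNYCSYO

Repeat the key across the ciphertext: JNQJNQJNQJ
R(17)−J(9): 8 → I
P(15)−N(13): 2 → C
Z(25)−Q(16): 9 → J
B(1)−J(9): -8≡18 → S
A(0)−N(13): -13≡13 → N
O(14)−Q(16): -2≡24 → Y
L(11)−J(9): 2 → C
F(5)−N(13): -8≡18 → S
O(14)−Q(16): -2≡24 → Y
X(23)−J(9): 14 → O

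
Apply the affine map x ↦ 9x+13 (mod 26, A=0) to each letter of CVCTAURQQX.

FUFCNLKBBM

C(2): 9·2+13=31≡5 → F
V(21): 9·21+13=202≡20 → U
C(2): 9·2+13=31≡5 → F
T(19): 9·19+13=184≡2 → C
A(0): 9·0+13=13 → N
U(20): 9·20+13=193≡11 → L
R(17): 9·17+13=166≡10 → K
Q(16): 9·16+13=157≡1 → B
Q(16): 9·16+13=157≡1 → B
X(23): 9·23+13=220≡12 → M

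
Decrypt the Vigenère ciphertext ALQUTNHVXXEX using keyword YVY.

Repeat the key across the ciphertext: YVYYVYYVYYVY
A(0)−Y(24): -24≡2 → C
L(11)−V(21): -10≡16 → Q
Q(16)−Y(24): -8≡18 → S
U(20)−Y(24): -4≡22 → W
T(19)−V(21): -2≡24 → Y
N(13)−Y(24): -11≡15 → P
H(7)−Y(24): -17≡9 → J
V(21)−V(21): 0 → A
X(23)−Y(24): -1≡25 → Z
X(23)−Y(24): -1≡25 → Z
E(4)−V(21): -17≡9 → J
X(23)−Y(24): -1≡25 → Z

CQSWYPJAZZJZ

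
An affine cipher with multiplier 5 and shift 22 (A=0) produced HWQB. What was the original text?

The inverse of 5 mod 26 is 21, since 5·21=105≡1. Apply D(y)=21·(y−22) mod 26:
H(7): 21·(7−22)=-315≡23 → X
W(22): 21·(22−22)=0 → A
Q(16): 21·(16−22)=-126≡4 → E
B(1): 21·(1−22)=-441≡1 → B

XAEB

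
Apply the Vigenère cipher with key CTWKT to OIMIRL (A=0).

Repeat the key across the message: CTWKTC
O(14)+C(2): 16 → Q
I(8)+T(19): 27≡1 → B
M(12)+W(22): 34≡8 → I
I(8)+K(10): 18 → S
R(17)+T(19): 36≡10 → K
L(11)+C(2): 13 → N

QBISKN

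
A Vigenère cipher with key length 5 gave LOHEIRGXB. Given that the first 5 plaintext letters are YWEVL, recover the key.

NSDJX

Subtract each crib letter from the matching ciphertext letter (mod 26):
L(11)−Y(24)=-13≡13 → N
O(14)−W(22)=-8≡18 → S
H(7)−E(4)=3 → D
E(4)−V(21)=-17≡9 → J
I(8)−L(11)=-3≡23 → X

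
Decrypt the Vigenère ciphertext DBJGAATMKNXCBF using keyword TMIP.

Repeat the key across the ciphertext: TMIPTMIPTMIPTM
D(3)−T(19): -16≡10 → K
B(1)−M(12): -11≡15 → P
J(9)−I(8): 1 → B
G(6)−P(15): -9≡17 → R
A(0)−T(19): -19≡7 → H
A(0)−M(12): -12≡14 → O
T(19)−I(8): 11 → L
M(12)−P(15): -3≡23 → X
K(10)−T(19): -9≡17 → R
N(13)−M(12): 1 → B
X(23)−I(8): 15 → P
C(2)−P(15): -13≡13 → N
B(1)−T(19): -18≡8 → I
F(5)−M(12): -7≡19 → T

KPBRHOLXRBPNIT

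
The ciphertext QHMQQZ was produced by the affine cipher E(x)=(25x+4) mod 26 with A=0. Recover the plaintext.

OXSOOF

The inverse of 25 mod 26 is 25, since 25·25=625≡1. Apply D(y)=25·(y−4) mod 26:
Q(16): 25·(16−4)=300≡14 → O
H(7): 25·(7−4)=75≡23 → X
M(12): 25·(12−4)=200≡18 → S
Q(16): 25·(16−4)=300≡14 → O
Q(16): 25·(16−4)=300≡14 → O
Z(25): 25·(25−4)=525≡5 → F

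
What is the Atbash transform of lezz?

l(11) → o(14)
e(4) → v(21)
z(25) → a(0)
z(25) → a(0)

ovaa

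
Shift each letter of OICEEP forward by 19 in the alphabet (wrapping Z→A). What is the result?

HBVXXI

O(14): 14+19=33≡7 → H
I(8): 8+19=27≡1 → B
C(2): 2+19=21 → V
E(4): 4+19=23 → X
E(4): 4+19=23 → X
P(15): 15+19=34≡8 → I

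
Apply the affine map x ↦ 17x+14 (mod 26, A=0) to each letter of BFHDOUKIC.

FVDNSQCUW

B(1): 17·1+14=31≡5 → F
F(5): 17·5+14=99≡21 → V
H(7): 17·7+14=133≡3 → D
D(3): 17·3+14=65≡13 → N
O(14): 17·14+14=252≡18 → S
U(20): 17·20+14=354≡16 → Q
K(10): 17·10+14=184≡2 → C
I(8): 17·8+14=150≡20 → U
C(2): 17·2+14=48≡22 → W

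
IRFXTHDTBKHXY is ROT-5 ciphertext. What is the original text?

DMASOCYOWFCST

I(8): 8−5=3 → D
R(17): 17−5=12 → M
F(5): 5−5=0 → A
X(23): 23−5=18 → S
T(19): 19−5=14 → O
H(7): 7−5=2 → C
D(3): 3−5=-2≡24 → Y
T(19): 19−5=14 → O
B(1): 1−5=-4≡22 → W
K(10): 10−5=5 → F
H(7): 7−5=2 → C
X(23): 23−5=18 → S
Y(24): 24−5=19 → T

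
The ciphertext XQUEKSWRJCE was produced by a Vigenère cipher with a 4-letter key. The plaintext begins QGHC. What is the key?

HKNC

Subtract each crib letter from the matching ciphertext letter (mod 26):
X(23)−Q(16)=7 → H
Q(16)−G(6)=10 → K
U(20)−H(7)=13 → N
E(4)−C(2)=2 → C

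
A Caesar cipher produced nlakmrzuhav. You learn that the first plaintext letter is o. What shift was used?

From the crib: n(13)−o(14)=-1≡25, so the shift is 25.

25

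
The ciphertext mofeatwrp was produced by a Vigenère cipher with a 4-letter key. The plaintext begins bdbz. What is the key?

Subtract each crib letter from the matching ciphertext letter (mod 26):
m(12)−b(1)=11 → l
o(14)−d(3)=11 → l
f(5)−b(1)=4 → e
e(4)−z(25)=-21≡5 → f

llef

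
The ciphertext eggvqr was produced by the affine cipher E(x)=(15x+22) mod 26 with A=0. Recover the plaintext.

The inverse of 15 mod 26 is 7, since 15·7=105≡1. Apply D(y)=7·(y−22) mod 26:
e(4): 7·(4−22)=-126≡4 → e
g(6): 7·(6−22)=-112≡18 → s
g(6): 7·(6−22)=-112≡18 → s
v(21): 7·(21−22)=-7≡19 → t
q(16): 7·(16−22)=-42≡10 → k
r(17): 7·(17−22)=-35≡17 → r

esstkr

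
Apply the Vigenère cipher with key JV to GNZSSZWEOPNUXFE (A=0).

PIINBUFZXKWPGAN

Repeat the key across the message: JVJVJVJVJVJVJVJ
G(6)+J(9): 15 → P
N(13)+V(21): 34≡8 → I
Z(25)+J(9): 34≡8 → I
S(18)+V(21): 39≡13 → N
S(18)+J(9): 27≡1 → B
Z(25)+V(21): 46≡20 → U
W(22)+J(9): 31≡5 → F
E(4)+V(21): 25 → Z
O(14)+J(9): 23 → X
P(15)+V(21): 36≡10 → K
N(13)+J(9): 22 → W
U(20)+V(21): 41≡15 → P
X(23)+J(9): 32≡6 → G
F(5)+V(21): 26≡0 → A
E(4)+J(9): 13 → N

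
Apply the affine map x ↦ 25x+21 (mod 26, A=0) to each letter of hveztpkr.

h(7): 25·7+21=196≡14 → o
v(21): 25·21+21=546≡0 → a
e(4): 25·4+21=121≡17 → r
z(25): 25·25+21=646≡22 → w
t(19): 25·19+21=496≡2 → c
p(15): 25·15+21=396≡6 → g
k(10): 25·10+21=271≡11 → l
r(17): 25·17+21=446≡4 → e

oarwcgle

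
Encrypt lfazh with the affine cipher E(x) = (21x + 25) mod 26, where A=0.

l(11): 21·11+25=256≡22 → w
f(5): 21·5+25=130≡0 → a
a(0): 21·0+25=25 → z
z(25): 21·25+25=550≡4 → e
h(7): 21·7+25=172≡16 → q

wazeq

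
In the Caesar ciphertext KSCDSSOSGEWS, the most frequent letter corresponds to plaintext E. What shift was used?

14

The most frequent ciphertext letter is S (appears 5 times).
S is position 18; E is position 4.
Shift = 14.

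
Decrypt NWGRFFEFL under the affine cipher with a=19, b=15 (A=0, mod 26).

The inverse of 19 mod 26 is 11, since 19·11=209≡1. Apply D(y)=11·(y−15) mod 26:
N(13): 11·(13−15)=-22≡4 → E
W(22): 11·(22−15)=77≡25 → Z
G(6): 11·(6−15)=-99≡5 → F
R(17): 11·(17−15)=22 → W
F(5): 11·(5−15)=-110≡20 → U
F(5): 11·(5−15)=-110≡20 → U
E(4): 11·(4−15)=-121≡9 → J
F(5): 11·(5−15)=-110≡20 → U
L(11): 11·(11−15)=-44≡8 → I

EZFWUUJUI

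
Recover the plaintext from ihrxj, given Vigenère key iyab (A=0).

Repeat the key across the ciphertext: iyabi
i(8)−i(8): 0 → a
h(7)−y(24): -17≡9 → j
r(17)−a(0): 17 → r
x(23)−b(1): 22 → w
j(9)−i(8): 1 → b

ajrwb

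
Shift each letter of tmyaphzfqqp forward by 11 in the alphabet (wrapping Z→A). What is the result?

t(19): 19+11=30≡4 → e
m(12): 12+11=23 → x
y(24): 24+11=35≡9 → j
a(0): 0+11=11 → l
p(15): 15+11=26≡0 → a
h(7): 7+11=18 → s
z(25): 25+11=36≡10 → k
f(5): 5+11=16 → q
q(16): 16+11=27≡1 → b
q(16): 16+11=27≡1 → b
p(15): 15+11=26≡0 → a

exjlaskqbba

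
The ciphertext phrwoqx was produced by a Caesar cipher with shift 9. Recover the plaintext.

gyinfho

p(15): 15−9=6 → g
h(7): 7−9=-2≡24 → y
r(17): 17−9=8 → i
w(22): 22−9=13 → n
o(14): 14−9=5 → f
q(16): 16−9=7 → h
x(23): 23−9=14 → o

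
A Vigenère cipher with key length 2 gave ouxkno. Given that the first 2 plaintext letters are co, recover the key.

mg

Subtract each crib letter from the matching ciphertext letter (mod 26):
o(14)−c(2)=12 → m
u(20)−o(14)=6 → g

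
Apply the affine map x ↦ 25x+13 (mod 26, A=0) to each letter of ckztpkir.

ldouydfw

c(2): 25·2+13=63≡11 → l
k(10): 25·10+13=263≡3 → d
z(25): 25·25+13=638≡14 → o
t(19): 25·19+13=488≡20 → u
p(15): 25·15+13=388≡24 → y
k(10): 25·10+13=263≡3 → d
i(8): 25·8+13=213≡5 → f
r(17): 25·17+13=438≡22 → w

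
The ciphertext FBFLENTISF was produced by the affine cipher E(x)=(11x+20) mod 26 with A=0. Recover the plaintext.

The inverse of 11 mod 26 is 19, since 11·19=209≡1. Apply D(y)=19·(y−20) mod 26:
F(5): 19·(5−20)=-285≡1 → B
B(1): 19·(1−20)=-361≡3 → D
F(5): 19·(5−20)=-285≡1 → B
L(11): 19·(11−20)=-171≡11 → L
E(4): 19·(4−20)=-304≡8 → I
N(13): 19·(13−20)=-133≡23 → X
T(19): 19·(19−20)=-19≡7 → H
I(8): 19·(8−20)=-228≡6 → G
S(18): 19·(18−20)=-38≡14 → O
F(5): 19·(5−20)=-285≡1 → B

BDBLIXHGOB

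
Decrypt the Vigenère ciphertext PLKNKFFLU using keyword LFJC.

EGBLZAWJJ

Repeat the key across the ciphertext: LFJCLFJCL
P(15)−L(11): 4 → E
L(11)−F(5): 6 → G
K(10)−J(9): 1 → B
N(13)−C(2): 11 → L
K(10)−L(11): -1≡25 → Z
F(5)−F(5): 0 → A
F(5)−J(9): -4≡22 → W
L(11)−C(2): 9 → J
U(20)−L(11): 9 → J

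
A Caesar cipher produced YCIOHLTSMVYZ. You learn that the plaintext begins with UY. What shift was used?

4

From the crib: Y(24)−U(20)=4, so the shift is 4.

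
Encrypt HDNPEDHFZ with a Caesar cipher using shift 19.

H(7): 7+19=26≡0 → A
D(3): 3+19=22 → W
N(13): 13+19=32≡6 → G
P(15): 15+19=34≡8 → I
E(4): 4+19=23 → X
D(3): 3+19=22 → W
H(7): 7+19=26≡0 → A
F(5): 5+19=24 → Y
Z(25): 25+19=44≡18 → S

AWGIXWAYS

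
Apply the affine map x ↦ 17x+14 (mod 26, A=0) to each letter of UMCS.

U(20): 17·20+14=354≡16 → Q
M(12): 17·12+14=218≡10 → K
C(2): 17·2+14=48≡22 → W
S(18): 17·18+14=320≡8 → I

QKWI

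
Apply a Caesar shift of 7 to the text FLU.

F(5): 5+7=12 → M
L(11): 11+7=18 → S
U(20): 20+7=27≡1 → B

MSB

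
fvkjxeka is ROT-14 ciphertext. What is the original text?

rhwvjqwm

f(5): 5−14=-9≡17 → r
v(21): 21−14=7 → h
k(10): 10−14=-4≡22 → w
j(9): 9−14=-5≡21 → v
x(23): 23−14=9 → j
e(4): 4−14=-10≡16 → q
k(10): 10−14=-4≡22 → w
a(0): 0−14=-14≡12 → m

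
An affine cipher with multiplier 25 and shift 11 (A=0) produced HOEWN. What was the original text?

EXHPY

The inverse of 25 mod 26 is 25, since 25·25=625≡1. Apply D(y)=25·(y−11) mod 26:
H(7): 25·(7−11)=-100≡4 → E
O(14): 25·(14−11)=75≡23 → X
E(4): 25·(4−11)=-175≡7 → H
W(22): 25·(22−11)=275≡15 → P
N(13): 25·(13−11)=50≡24 → Y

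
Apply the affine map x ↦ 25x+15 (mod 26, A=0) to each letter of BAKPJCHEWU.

B(1): 25·1+15=40≡14 → O
A(0): 25·0+15=15 → P
K(10): 25·10+15=265≡5 → F
P(15): 25·15+15=390≡0 → A
J(9): 25·9+15=240≡6 → G
C(2): 25·2+15=65≡13 → N
H(7): 25·7+15=190≡8 → I
E(4): 25·4+15=115≡11 → L
W(22): 25·22+15=565≡19 → T
U(20): 25·20+15=515≡21 → V

OPFAGNILTV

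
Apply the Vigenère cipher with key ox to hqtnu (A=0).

Repeat the key across the message: oxoxo
h(7)+o(14): 21 → v
q(16)+x(23): 39≡13 → n
t(19)+o(14): 33≡7 → h
n(13)+x(23): 36≡10 → k
u(20)+o(14): 34≡8 → i

vnhki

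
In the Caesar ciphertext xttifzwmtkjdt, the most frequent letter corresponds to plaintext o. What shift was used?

The most frequent ciphertext letter is t (appears 4 times).
t is position 19; o is position 14.
Shift = 5.

5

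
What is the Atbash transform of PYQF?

KBJU

P(15) → K(10)
Y(24) → B(1)
Q(16) → J(9)
F(5) → U(20)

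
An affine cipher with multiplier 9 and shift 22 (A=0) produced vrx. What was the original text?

The inverse of 9 mod 26 is 3, since 9·3=27≡1. Apply D(y)=3·(y−22) mod 26:
v(21): 3·(21−22)=-3≡23 → x
r(17): 3·(17−22)=-15≡11 → l
x(23): 3·(23−22)=3 → d

xld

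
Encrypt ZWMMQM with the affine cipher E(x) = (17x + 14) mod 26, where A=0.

XYKKAK

Z(25): 17·25+14=439≡23 → X
W(22): 17·22+14=388≡24 → Y
M(12): 17·12+14=218≡10 → K
M(12): 17·12+14=218≡10 → K
Q(16): 17·16+14=286≡0 → A
M(12): 17·12+14=218≡10 → K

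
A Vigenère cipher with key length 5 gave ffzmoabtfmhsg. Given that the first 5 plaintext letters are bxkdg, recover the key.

Subtract each crib letter from the matching ciphertext letter (mod 26):
f(5)−b(1)=4 → e
f(5)−x(23)=-18≡8 → i
z(25)−k(10)=15 → p
m(12)−d(3)=9 → j
o(14)−g(6)=8 → i

eipji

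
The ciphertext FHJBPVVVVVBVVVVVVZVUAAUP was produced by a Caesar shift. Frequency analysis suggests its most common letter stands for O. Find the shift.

7

The most frequent ciphertext letter is V (appears 12 times).
V is position 21; O is position 14.
Shift = 7.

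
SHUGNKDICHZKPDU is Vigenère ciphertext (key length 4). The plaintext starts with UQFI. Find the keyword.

Subtract each crib letter from the matching ciphertext letter (mod 26):
S(18)−U(20)=-2≡24 → Y
H(7)−Q(16)=-9≡17 → R
U(20)−F(5)=15 → P
G(6)−I(8)=-2≡24 → Y

YRPY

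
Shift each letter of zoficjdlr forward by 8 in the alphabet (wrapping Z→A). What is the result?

z(25): 25+8=33≡7 → h
o(14): 14+8=22 → w
f(5): 5+8=13 → n
i(8): 8+8=16 → q
c(2): 2+8=10 → k
j(9): 9+8=17 → r
d(3): 3+8=11 → l
l(11): 11+8=19 → t
r(17): 17+8=25 → z

hwnqkrltz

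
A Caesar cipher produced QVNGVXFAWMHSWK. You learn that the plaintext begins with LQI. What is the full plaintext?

LQIBQSAVRHCNRF

From the crib: Q(16)−L(11)=5, so the shift is 5.
Subtract 5 from each ciphertext letter:
Q(16): 16−5=11 → L
V(21): 21−5=16 → Q
N(13): 13−5=8 → I
G(6): 6−5=1 → B
V(21): 21−5=16 → Q
X(23): 23−5=18 → S
F(5): 5−5=0 → A
A(0): 0−5=-5≡21 → V
W(22): 22−5=17 → R
M(12): 12−5=7 → H
H(7): 7−5=2 → C
S(18): 18−5=13 → N
W(22): 22−5=17 → R
K(10): 10−5=5 → F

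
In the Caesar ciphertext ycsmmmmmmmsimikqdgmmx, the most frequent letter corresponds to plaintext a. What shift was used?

The most frequent ciphertext letter is m (appears 10 times).
m is position 12; a is position 0.
Shift = 12.

12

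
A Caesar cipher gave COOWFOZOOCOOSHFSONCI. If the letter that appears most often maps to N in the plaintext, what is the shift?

The most frequent ciphertext letter is O (appears 8 times).
O is position 14; N is position 13.
Shift = 1.

1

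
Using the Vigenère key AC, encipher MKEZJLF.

Repeat the key across the message: ACACACA
M(12)+A(0): 12 → M
K(10)+C(2): 12 → M
E(4)+A(0): 4 → E
Z(25)+C(2): 27≡1 → B
J(9)+A(0): 9 → J
L(11)+C(2): 13 → N
F(5)+A(0): 5 → F

MMEBJNF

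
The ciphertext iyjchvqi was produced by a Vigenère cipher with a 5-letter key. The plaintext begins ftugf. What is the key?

Subtract each crib letter from the matching ciphertext letter (mod 26):
i(8)−f(5)=3 → d
y(24)−t(19)=5 → f
j(9)−u(20)=-11≡15 → p
c(2)−g(6)=-4≡22 → w
h(7)−f(5)=2 → c

dfpwc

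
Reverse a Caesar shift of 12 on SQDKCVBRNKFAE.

GERYQJPFBYTOS

S(18): 18−12=6 → G
Q(16): 16−12=4 → E
D(3): 3−12=-9≡17 → R
K(10): 10−12=-2≡24 → Y
C(2): 2−12=-10≡16 → Q
V(21): 21−12=9 → J
B(1): 1−12=-11≡15 → P
R(17): 17−12=5 → F
N(13): 13−12=1 → B
K(10): 10−12=-2≡24 → Y
F(5): 5−12=-7≡19 → T
A(0): 0−12=-12≡14 → O
E(4): 4−12=-8≡18 → S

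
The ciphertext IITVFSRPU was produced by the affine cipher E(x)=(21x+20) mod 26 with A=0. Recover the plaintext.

The inverse of 21 mod 26 is 5, since 21·5=105≡1. Apply D(y)=5·(y−20) mod 26:
I(8): 5·(8−20)=-60≡18 → S
I(8): 5·(8−20)=-60≡18 → S
T(19): 5·(19−20)=-5≡21 → V
V(21): 5·(21−20)=5 → F
F(5): 5·(5−20)=-75≡3 → D
S(18): 5·(18−20)=-10≡16 → Q
R(17): 5·(17−20)=-15≡11 → L
P(15): 5·(15−20)=-25≡1 → B
U(20): 5·(20−20)=0 → A

SSVFDQLBA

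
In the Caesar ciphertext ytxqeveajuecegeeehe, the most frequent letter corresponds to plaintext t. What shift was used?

The most frequent ciphertext letter is e (appears 8 times).
e is position 4; t is position 19.
Shift = -15≡11.

11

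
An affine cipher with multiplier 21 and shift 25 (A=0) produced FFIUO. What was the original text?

The inverse of 21 mod 26 is 5, since 21·5=105≡1. Apply D(y)=5·(y−25) mod 26:
F(5): 5·(5−25)=-100≡4 → E
F(5): 5·(5−25)=-100≡4 → E
I(8): 5·(8−25)=-85≡19 → T
U(20): 5·(20−25)=-25≡1 → B
O(14): 5·(14−25)=-55≡23 → X

EETBX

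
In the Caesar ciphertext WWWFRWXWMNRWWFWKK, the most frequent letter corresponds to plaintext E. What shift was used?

18

The most frequent ciphertext letter is W (appears 8 times).
W is position 22; E is position 4.
Shift = 18.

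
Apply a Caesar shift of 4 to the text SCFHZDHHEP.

S(18): 18+4=22 → W
C(2): 2+4=6 → G
F(5): 5+4=9 → J
H(7): 7+4=11 → L
Z(25): 25+4=29≡3 → D
D(3): 3+4=7 → H
H(7): 7+4=11 → L
H(7): 7+4=11 → L
E(4): 4+4=8 → I
P(15): 15+4=19 → T

WGJLDHLLIT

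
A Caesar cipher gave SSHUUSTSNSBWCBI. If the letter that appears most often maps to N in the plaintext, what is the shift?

5

The most frequent ciphertext letter is S (appears 5 times).
S is position 18; N is position 13.
Shift = 5.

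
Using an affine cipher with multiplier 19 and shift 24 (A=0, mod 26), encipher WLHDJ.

AZBDN

W(22): 19·22+24=442≡0 → A
L(11): 19·11+24=233≡25 → Z
H(7): 19·7+24=157≡1 → B
D(3): 19·3+24=81≡3 → D
J(9): 19·9+24=195≡13 → N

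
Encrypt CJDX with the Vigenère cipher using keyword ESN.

Repeat the key across the message: ESNE
C(2)+E(4): 6 → G
J(9)+S(18): 27≡1 → B
D(3)+N(13): 16 → Q
X(23)+E(4): 27≡1 → B

GBQB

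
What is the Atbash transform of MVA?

NEZ

M(12) → N(13)
V(21) → E(4)
A(0) → Z(25)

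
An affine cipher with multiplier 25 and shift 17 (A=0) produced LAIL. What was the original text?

The inverse of 25 mod 26 is 25, since 25·25=625≡1. Apply D(y)=25·(y−17) mod 26:
L(11): 25·(11−17)=-150≡6 → G
A(0): 25·(0−17)=-425≡17 → R
I(8): 25·(8−17)=-225≡9 → J
L(11): 25·(11−17)=-150≡6 → G

GRJG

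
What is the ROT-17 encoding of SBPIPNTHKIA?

S(18): 18+17=35≡9 → J
B(1): 1+17=18 → S
P(15): 15+17=32≡6 → G
I(8): 8+17=25 → Z
P(15): 15+17=32≡6 → G
N(13): 13+17=30≡4 → E
T(19): 19+17=36≡10 → K
H(7): 7+17=24 → Y
K(10): 10+17=27≡1 → B
I(8): 8+17=25 → Z
A(0): 0+17=17 → R

JSGZGEKYBZR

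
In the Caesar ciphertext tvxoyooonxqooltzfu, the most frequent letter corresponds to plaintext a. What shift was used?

14

The most frequent ciphertext letter is o (appears 6 times).
o is position 14; a is position 0.
Shift = 14.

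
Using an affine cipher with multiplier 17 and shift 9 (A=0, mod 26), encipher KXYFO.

K(10): 17·10+9=179≡23 → X
X(23): 17·23+9=400≡10 → K
Y(24): 17·24+9=417≡1 → B
F(5): 17·5+9=94≡16 → Q
O(14): 17·14+9=247≡13 → N

XKBQN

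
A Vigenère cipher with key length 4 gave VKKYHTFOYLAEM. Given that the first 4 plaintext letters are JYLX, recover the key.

Subtract each crib letter from the matching ciphertext letter (mod 26):
V(21)−J(9)=12 → M
K(10)−Y(24)=-14≡12 → M
K(10)−L(11)=-1≡25 → Z
Y(24)−X(23)=1 → B

MMZB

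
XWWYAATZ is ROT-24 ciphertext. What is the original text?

X(23): 23−24=-1≡25 → Z
W(22): 22−24=-2≡24 → Y
W(22): 22−24=-2≡24 → Y
Y(24): 24−24=0 → A
A(0): 0−24=-24≡2 → C
A(0): 0−24=-24≡2 → C
T(19): 19−24=-5≡21 → V
Z(25): 25−24=1 → B

ZYYACCVB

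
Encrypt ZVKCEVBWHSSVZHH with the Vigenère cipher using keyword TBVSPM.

SWFUTHUXCKHHSIC

Repeat the key across the message: TBVSPMTBVSPMTBV
Z(25)+T(19): 44≡18 → S
V(21)+B(1): 22 → W
K(10)+V(21): 31≡5 → F
C(2)+S(18): 20 → U
E(4)+P(15): 19 → T
V(21)+M(12): 33≡7 → H
B(1)+T(19): 20 → U
W(22)+B(1): 23 → X
H(7)+V(21): 28≡2 → C
S(18)+S(18): 36≡10 → K
S(18)+P(15): 33≡7 → H
V(21)+M(12): 33≡7 → H
Z(25)+T(19): 44≡18 → S
H(7)+B(1): 8 → I
H(7)+V(21): 28≡2 → C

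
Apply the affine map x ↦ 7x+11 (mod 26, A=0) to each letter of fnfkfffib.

f(5): 7·5+11=46≡20 → u
n(13): 7·13+11=102≡24 → y
f(5): 7·5+11=46≡20 → u
k(10): 7·10+11=81≡3 → d
f(5): 7·5+11=46≡20 → u
f(5): 7·5+11=46≡20 → u
f(5): 7·5+11=46≡20 → u
i(8): 7·8+11=67≡15 → p
b(1): 7·1+11=18 → s

uyuduuups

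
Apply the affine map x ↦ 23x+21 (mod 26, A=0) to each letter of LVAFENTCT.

L(11): 23·11+21=274≡14 → O
V(21): 23·21+21=504≡10 → K
A(0): 23·0+21=21 → V
F(5): 23·5+21=136≡6 → G
E(4): 23·4+21=113≡9 → J
N(13): 23·13+21=320≡8 → I
T(19): 23·19+21=458≡16 → Q
C(2): 23·2+21=67≡15 → P
T(19): 23·19+21=458≡16 → Q

OKVGJIQPQ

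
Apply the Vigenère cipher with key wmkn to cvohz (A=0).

yhyuv

Repeat the key across the message: wmknw
c(2)+w(22): 24 → y
v(21)+m(12): 33≡7 → h
o(14)+k(10): 24 → y
h(7)+n(13): 20 → u
z(25)+w(22): 47≡21 → v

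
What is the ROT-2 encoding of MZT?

M(12): 12+2=14 → O
Z(25): 25+2=27≡1 → B
T(19): 19+2=21 → V

OBV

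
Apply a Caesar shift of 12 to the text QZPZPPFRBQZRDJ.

CLBLBBRDNCLDPV

Q(16): 16+12=28≡2 → C
Z(25): 25+12=37≡11 → L
P(15): 15+12=27≡1 → B
Z(25): 25+12=37≡11 → L
P(15): 15+12=27≡1 → B
P(15): 15+12=27≡1 → B
F(5): 5+12=17 → R
R(17): 17+12=29≡3 → D
B(1): 1+12=13 → N
Q(16): 16+12=28≡2 → C
Z(25): 25+12=37≡11 → L
R(17): 17+12=29≡3 → D
D(3): 3+12=15 → P
J(9): 9+12=21 → V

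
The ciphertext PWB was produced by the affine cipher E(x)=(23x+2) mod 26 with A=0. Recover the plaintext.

NCJ

The inverse of 23 mod 26 is 17, since 23·17=391≡1. Apply D(y)=17·(y−2) mod 26:
P(15): 17·(15−2)=221≡13 → N
W(22): 17·(22−2)=340≡2 → C
B(1): 17·(1−2)=-17≡9 → J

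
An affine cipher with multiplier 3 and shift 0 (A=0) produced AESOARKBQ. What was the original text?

The inverse of 3 mod 26 is 9, since 3·9=27≡1. Apply D(y)=9·(y−0) mod 26:
A(0): 9·(0−0)=0 → A
E(4): 9·(4−0)=36≡10 → K
S(18): 9·(18−0)=162≡6 → G
O(14): 9·(14−0)=126≡22 → W
A(0): 9·(0−0)=0 → A
R(17): 9·(17−0)=153≡23 → X
K(10): 9·(10−0)=90≡12 → M
B(1): 9·(1−0)=9 → J
Q(16): 9·(16−0)=144≡14 → O

AKGWAXMJO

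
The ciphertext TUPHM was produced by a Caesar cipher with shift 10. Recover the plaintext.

JKFXC

T(19): 19−10=9 → J
U(20): 20−10=10 → K
P(15): 15−10=5 → F
H(7): 7−10=-3≡23 → X
M(12): 12−10=2 → C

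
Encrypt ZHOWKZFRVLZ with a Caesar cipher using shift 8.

HPWESHNZDTH

Z(25): 25+8=33≡7 → H
H(7): 7+8=15 → P
O(14): 14+8=22 → W
W(22): 22+8=30≡4 → E
K(10): 10+8=18 → S
Z(25): 25+8=33≡7 → H
F(5): 5+8=13 → N
R(17): 17+8=25 → Z
V(21): 21+8=29≡3 → D
L(11): 11+8=19 → T
Z(25): 25+8=33≡7 → H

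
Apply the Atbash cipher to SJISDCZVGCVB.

HQRHWXAETXEY

S(18) → H(7)
J(9) → Q(16)
I(8) → R(17)
S(18) → H(7)
D(3) → W(22)
C(2) → X(23)
Z(25) → A(0)
V(21) → E(4)
G(6) → T(19)
C(2) → X(23)
V(21) → E(4)
B(1) → Y(24)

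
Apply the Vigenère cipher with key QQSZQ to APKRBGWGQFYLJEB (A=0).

QFCQRWMYPVOBBDR

Repeat the key across the message: QQSZQQQSZQQQSZQ
A(0)+Q(16): 16 → Q
P(15)+Q(16): 31≡5 → F
K(10)+S(18): 28≡2 → C
R(17)+Z(25): 42≡16 → Q
B(1)+Q(16): 17 → R
G(6)+Q(16): 22 → W
W(22)+Q(16): 38≡12 → M
G(6)+S(18): 24 → Y
Q(16)+Z(25): 41≡15 → P
F(5)+Q(16): 21 → V
Y(24)+Q(16): 40≡14 → O
L(11)+Q(16): 27≡1 → B
J(9)+S(18): 27≡1 → B
E(4)+Z(25): 29≡3 → D
B(1)+Q(16): 17 → R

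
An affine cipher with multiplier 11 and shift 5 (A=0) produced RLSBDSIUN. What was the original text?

The inverse of 11 mod 26 is 19, since 11·19=209≡1. Apply D(y)=19·(y−5) mod 26:
R(17): 19·(17−5)=228≡20 → U
L(11): 19·(11−5)=114≡10 → K
S(18): 19·(18−5)=247≡13 → N
B(1): 19·(1−5)=-76≡2 → C
D(3): 19·(3−5)=-38≡14 → O
S(18): 19·(18−5)=247≡13 → N
I(8): 19·(8−5)=57≡5 → F
U(20): 19·(20−5)=285≡25 → Z
N(13): 19·(13−5)=152≡22 → W

UKNCONFZW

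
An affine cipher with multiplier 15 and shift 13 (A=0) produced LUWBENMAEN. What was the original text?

The inverse of 15 mod 26 is 7, since 15·7=105≡1. Apply D(y)=7·(y−13) mod 26:
L(11): 7·(11−13)=-14≡12 → M
U(20): 7·(20−13)=49≡23 → X
W(22): 7·(22−13)=63≡11 → L
B(1): 7·(1−13)=-84≡20 → U
E(4): 7·(4−13)=-63≡15 → P
N(13): 7·(13−13)=0 → A
M(12): 7·(12−13)=-7≡19 → T
A(0): 7·(0−13)=-91≡13 → N
E(4): 7·(4−13)=-63≡15 → P
N(13): 7·(13−13)=0 → A

MXLUPATNPA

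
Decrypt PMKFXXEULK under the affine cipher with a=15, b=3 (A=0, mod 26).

The inverse of 15 mod 26 is 7, since 15·7=105≡1. Apply D(y)=7·(y−3) mod 26:
P(15): 7·(15−3)=84≡6 → G
M(12): 7·(12−3)=63≡11 → L
K(10): 7·(10−3)=49≡23 → X
F(5): 7·(5−3)=14 → O
X(23): 7·(23−3)=140≡10 → K
X(23): 7·(23−3)=140≡10 → K
E(4): 7·(4−3)=7 → H
U(20): 7·(20−3)=119≡15 → P
L(11): 7·(11−3)=56≡4 → E
K(10): 7·(10−3)=49≡23 → X

GLXOKKHPEX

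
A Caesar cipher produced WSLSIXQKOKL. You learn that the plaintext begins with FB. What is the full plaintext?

From the crib: W(22)−F(5)=17, so the shift is 17.
Subtract 17 from each ciphertext letter:
W(22): 22−17=5 → F
S(18): 18−17=1 → B
L(11): 11−17=-6≡20 → U
S(18): 18−17=1 → B
I(8): 8−17=-9≡17 → R
X(23): 23−17=6 → G
Q(16): 16−17=-1≡25 → Z
K(10): 10−17=-7≡19 → T
O(14): 14−17=-3≡23 → X
K(10): 10−17=-7≡19 → T
L(11): 11−17=-6≡20 → U

FBUBRGZTXTU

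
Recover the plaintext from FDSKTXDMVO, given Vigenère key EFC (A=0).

Repeat the key across the ciphertext: EFCEFCEFCE
F(5)−E(4): 1 → B
D(3)−F(5): -2≡24 → Y
S(18)−C(2): 16 → Q
K(10)−E(4): 6 → G
T(19)−F(5): 14 → O
X(23)−C(2): 21 → V
D(3)−E(4): -1≡25 → Z
M(12)−F(5): 7 → H
V(21)−C(2): 19 → T
O(14)−E(4): 10 → K

BYQGOVZHTK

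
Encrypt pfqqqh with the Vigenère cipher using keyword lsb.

axrbii

Repeat the key across the message: lsblsb
p(15)+l(11): 26≡0 → a
f(5)+s(18): 23 → x
q(16)+b(1): 17 → r
q(16)+l(11): 27≡1 → b
q(16)+s(18): 34≡8 → i
h(7)+b(1): 8 → i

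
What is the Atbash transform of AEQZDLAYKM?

ZVJAWOZBPN

A(0) → Z(25)
E(4) → V(21)
Q(16) → J(9)
Z(25) → A(0)
D(3) → W(22)
L(11) → O(14)
A(0) → Z(25)
Y(24) → B(1)
K(10) → P(15)
M(12) → N(13)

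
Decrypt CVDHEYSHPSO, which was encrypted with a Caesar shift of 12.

QJRVSMGVDGC

C(2): 2−12=-10≡16 → Q
V(21): 21−12=9 → J
D(3): 3−12=-9≡17 → R
H(7): 7−12=-5≡21 → V
E(4): 4−12=-8≡18 → S
Y(24): 24−12=12 → M
S(18): 18−12=6 → G
H(7): 7−12=-5≡21 → V
P(15): 15−12=3 → D
S(18): 18−12=6 → G
O(14): 14−12=2 → C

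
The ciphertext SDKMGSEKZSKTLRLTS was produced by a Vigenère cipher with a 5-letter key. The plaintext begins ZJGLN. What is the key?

Subtract each crib letter from the matching ciphertext letter (mod 26):
S(18)−Z(25)=-7≡19 → T
D(3)−J(9)=-6≡20 → U
K(10)−G(6)=4 → E
M(12)−L(11)=1 → B
G(6)−N(13)=-7≡19 → T

TUEBT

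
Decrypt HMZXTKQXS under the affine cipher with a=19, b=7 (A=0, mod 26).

ADQUCHVUR

The inverse of 19 mod 26 is 11, since 19·11=209≡1. Apply D(y)=11·(y−7) mod 26:
H(7): 11·(7−7)=0 → A
M(12): 11·(12−7)=55≡3 → D
Z(25): 11·(25−7)=198≡16 → Q
X(23): 11·(23−7)=176≡20 → U
T(19): 11·(19−7)=132≡2 → C
K(10): 11·(10−7)=33≡7 → H
Q(16): 11·(16−7)=99≡21 → V
X(23): 11·(23−7)=176≡20 → U
S(18): 11·(18−7)=121≡17 → R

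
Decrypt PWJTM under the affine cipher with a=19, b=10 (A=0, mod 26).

The inverse of 19 mod 26 is 11, since 19·11=209≡1. Apply D(y)=11·(y−10) mod 26:
P(15): 11·(15−10)=55≡3 → D
W(22): 11·(22−10)=132≡2 → C
J(9): 11·(9−10)=-11≡15 → P
T(19): 11·(19−10)=99≡21 → V
M(12): 11·(12−10)=22 → W

DCPVW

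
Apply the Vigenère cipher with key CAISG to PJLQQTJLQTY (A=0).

RJTIWVJTIZA

Repeat the key across the message: CAISGCAISGC
P(15)+C(2): 17 → R
J(9)+A(0): 9 → J
L(11)+I(8): 19 → T
Q(16)+S(18): 34≡8 → I
Q(16)+G(6): 22 → W
T(19)+C(2): 21 → V
J(9)+A(0): 9 → J
L(11)+I(8): 19 → T
Q(16)+S(18): 34≡8 → I
T(19)+G(6): 25 → Z
Y(24)+C(2): 26≡0 → A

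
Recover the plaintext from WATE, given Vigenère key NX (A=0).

Repeat the key across the ciphertext: NXNX
W(22)−N(13): 9 → J
A(0)−X(23): -23≡3 → D
T(19)−N(13): 6 → G
E(4)−X(23): -19≡7 → H

JDGH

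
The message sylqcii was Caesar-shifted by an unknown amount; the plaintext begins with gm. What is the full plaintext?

From the crib: s(18)−g(6)=12, so the shift is 12.
Subtract 12 from each ciphertext letter:
s(18): 18−12=6 → g
y(24): 24−12=12 → m
l(11): 11−12=-1≡25 → z
q(16): 16−12=4 → e
c(2): 2−12=-10≡16 → q
i(8): 8−12=-4≡22 → w
i(8): 8−12=-4≡22 → w

gmzeqww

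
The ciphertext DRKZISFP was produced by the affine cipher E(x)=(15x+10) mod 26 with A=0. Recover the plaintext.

The inverse of 15 mod 26 is 7, since 15·7=105≡1. Apply D(y)=7·(y−10) mod 26:
D(3): 7·(3−10)=-49≡3 → D
R(17): 7·(17−10)=49≡23 → X
K(10): 7·(10−10)=0 → A
Z(25): 7·(25−10)=105≡1 → B
I(8): 7·(8−10)=-14≡12 → M
S(18): 7·(18−10)=56≡4 → E
F(5): 7·(5−10)=-35≡17 → R
P(15): 7·(15−10)=35≡9 → J

DXABMERJ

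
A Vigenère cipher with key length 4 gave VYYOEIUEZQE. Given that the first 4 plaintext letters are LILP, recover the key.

Subtract each crib letter from the matching ciphertext letter (mod 26):
V(21)−L(11)=10 → K
Y(24)−I(8)=16 → Q
Y(24)−L(11)=13 → N
O(14)−P(15)=-1≡25 → Z

KQNZ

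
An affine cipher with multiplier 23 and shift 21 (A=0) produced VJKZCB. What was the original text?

The inverse of 23 mod 26 is 17, since 23·17=391≡1. Apply D(y)=17·(y−21) mod 26:
V(21): 17·(21−21)=0 → A
J(9): 17·(9−21)=-204≡4 → E
K(10): 17·(10−21)=-187≡21 → V
Z(25): 17·(25−21)=68≡16 → Q
C(2): 17·(2−21)=-323≡15 → P
B(1): 17·(1−21)=-340≡24 → Y

AEVQPY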